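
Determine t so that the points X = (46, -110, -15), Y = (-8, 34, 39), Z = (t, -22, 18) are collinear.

Direction XY = (-54, 144, 54). From the y-coordinate of Z, the parameter along the line is τ = (-22 − (-110))/144 = 11/18.
Then t = 46 + 11/18·(-54) = 13.

13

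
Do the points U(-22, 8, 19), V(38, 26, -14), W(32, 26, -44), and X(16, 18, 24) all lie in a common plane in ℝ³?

Yes

With U as base: UV = (60, 18, -33), UW = (54, 18, -63), UX = (38, 10, 5).
UW × UX = (720, -2664, -144).
UV · (UW × UX) = 0.
The scalar triple product vanishes, so the four points are coplanar.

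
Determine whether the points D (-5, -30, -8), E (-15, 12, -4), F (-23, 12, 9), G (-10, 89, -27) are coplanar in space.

With D as base: DE = (-10, 42, 4), DF = (-18, 42, 17), DG = (-5, 119, -19).
DF × DG = (-2821, -427, -1932).
DE · (DF × DG) = 2548.
Since 2548 ≠ 0, the four points are not coplanar.

No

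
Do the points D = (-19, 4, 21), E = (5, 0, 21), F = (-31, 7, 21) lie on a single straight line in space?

DE = (24, -4, 0), DF = (-12, 3, 0).
Comparing components 1 and 2: (24)(3) − (-4)(-12) = 24 ≠ 0, so DE and DF are not parallel and the points are not collinear.

No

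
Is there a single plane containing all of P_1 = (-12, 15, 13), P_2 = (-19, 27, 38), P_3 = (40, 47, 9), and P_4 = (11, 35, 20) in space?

Yes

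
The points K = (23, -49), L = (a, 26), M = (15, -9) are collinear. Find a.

8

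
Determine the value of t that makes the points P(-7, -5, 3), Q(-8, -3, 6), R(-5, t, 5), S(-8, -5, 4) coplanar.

-1

Normal to plane PQS: n = (2, -2, 2); plane equation n·X = 2.
Requiring n·R = 2: (-2)t + (0) = 2.
So t = -1.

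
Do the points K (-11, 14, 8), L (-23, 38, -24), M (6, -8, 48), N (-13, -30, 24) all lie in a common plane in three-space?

The four points are coplanar iff the 3×3 determinant with rows KL, KM, KN is zero.
Rows: (-12, 24, -32), (17, -22, 40), (-2, -44, 16).
Expanding along the first row: (-12)(1408) − (24)(352) + (-32)(-792) = 0.
Zero determinant ⇒ coplanar.

Yes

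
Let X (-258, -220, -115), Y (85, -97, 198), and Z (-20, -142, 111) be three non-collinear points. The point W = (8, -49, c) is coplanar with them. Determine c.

37

A normal to the plane is n = XY × XZ = (3384, -3024, -2520).
W lies in the plane iff n · XW = 0.
This gives (-2520)c + (93240) = 0, so c = 37.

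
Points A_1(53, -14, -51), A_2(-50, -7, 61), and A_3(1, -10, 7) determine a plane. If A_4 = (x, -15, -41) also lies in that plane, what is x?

38

A normal to the plane is n = A_1A_2 × A_1A_3 = (-42, 150, -48).
A_4 lies in the plane iff n · A_1A_4 = 0.
This gives (-42)x + (1596) = 0, so x = 38.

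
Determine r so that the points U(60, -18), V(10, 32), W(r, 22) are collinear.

The three points are collinear iff det[UV; UW] = 0.
This determinant is linear in r: (-50)r + (1000) = 0, so r = 20.

20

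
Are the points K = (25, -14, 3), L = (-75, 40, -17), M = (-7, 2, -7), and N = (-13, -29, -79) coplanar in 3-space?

The four points are coplanar iff the 3×3 determinant with rows KL, KM, KN is zero.
Rows: (-100, 54, -20), (-32, 16, -10), (-38, -15, -82).
Expanding along the first row: (-100)(-1462) − (54)(2244) + (-20)(1088) = 3264.
Nonzero ⇒ not coplanar.

No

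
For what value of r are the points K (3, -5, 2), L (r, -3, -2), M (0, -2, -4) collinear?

Direction KM = (-3, 3, -6). From the y-coordinate of L, the parameter along the line is τ = (-3 − (-5))/3 = 2/3.
Then r = 3 + 2/3·(-3) = 1.

1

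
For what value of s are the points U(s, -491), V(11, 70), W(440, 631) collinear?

-418

The three points are collinear iff det[UV; UW] = 0.
This determinant is linear in s: (-561)s + (-234498) = 0, so s = -418.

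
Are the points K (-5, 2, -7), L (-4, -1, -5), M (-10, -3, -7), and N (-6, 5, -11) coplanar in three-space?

No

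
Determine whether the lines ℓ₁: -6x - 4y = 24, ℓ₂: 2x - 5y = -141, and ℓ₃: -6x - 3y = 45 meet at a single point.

Yes

Intersecting ℓ₁ and ℓ₂: solving the 2×2 system gives (x, y) = (-18, 21).
Substitute into ℓ₃: (-6)(-18) + (-3)(21) = 45.
This equals 45, so (-18, 21) lies on all three lines and they are concurrent.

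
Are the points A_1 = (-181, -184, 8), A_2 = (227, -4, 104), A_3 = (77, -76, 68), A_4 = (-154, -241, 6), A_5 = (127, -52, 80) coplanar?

Yes

The plane through A_1, A_2, A_3 has normal n = A_1A_2 × A_1A_3 = (432, 288, -2376) and equation n·P = -150192.
Checking the remaining points: n·A_4 = -150192, n·A_5 = -150192.
All equal -150192, so all 5 points lie in one plane.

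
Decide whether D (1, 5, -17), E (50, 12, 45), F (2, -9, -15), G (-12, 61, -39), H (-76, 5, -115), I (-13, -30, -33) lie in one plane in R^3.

The plane through D, E, F has normal n = DE × DF = (882, -36, -693) and equation n·P = 12483.
Checking the remaining points: n·G = 14247, n·H = 12483, n·I = 12483.
Since n·G = 14247 ≠ 12483, G is off the plane and the points are not all coplanar.

No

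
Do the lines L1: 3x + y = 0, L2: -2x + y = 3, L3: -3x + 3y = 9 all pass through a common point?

Lines aᵢx + bᵢy = cᵢ with pairwise distinct directions are concurrent exactly when det[aᵢ bᵢ cᵢ] = 0.
Here the determinant is 9.
Nonzero, so no common point exists.

No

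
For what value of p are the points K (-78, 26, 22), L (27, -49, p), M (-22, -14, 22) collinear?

Collinearity requires KL × KM = 0; each component is linear in p.
The x-component gives (40)p + (-880) = 0, so p = 22.
The remaining components then also vanish.

22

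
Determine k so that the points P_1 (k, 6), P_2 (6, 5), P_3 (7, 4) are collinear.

Collinearity: (P_1 − P_2) must be parallel to (P_3 − P_2) = (1, -1).
Cross-multiplying the components: (k − 6)·(-1) = (1)·(1).
Solving gives k = 5.

5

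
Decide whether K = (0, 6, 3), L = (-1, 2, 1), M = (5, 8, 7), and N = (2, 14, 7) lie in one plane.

Yes

The four points are coplanar iff the 3×3 determinant with rows KL, KM, KN is zero.
Rows: (-1, -4, -2), (5, 2, 4), (2, 8, 4).
Expanding along the first row: (-1)(-24) − (-4)(12) + (-2)(36) = 0.
Zero determinant ⇒ coplanar.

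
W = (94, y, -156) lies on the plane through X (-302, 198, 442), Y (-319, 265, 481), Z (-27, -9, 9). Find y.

13

The plane through X, Y, Z has equation −20938x + 3364y − 14906z = 400896.
Substituting W: (3364)y + (357164) = 400896, so y = 13.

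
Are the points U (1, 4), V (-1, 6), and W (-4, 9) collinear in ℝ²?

Yes

UV = (-2, 2), UW = (-5, 5).
Checking proportionality: UW = 5/2·UV, so the vectors are parallel and the points are collinear.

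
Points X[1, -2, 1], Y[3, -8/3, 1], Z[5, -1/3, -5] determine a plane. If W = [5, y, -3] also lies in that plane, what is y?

-4/3

Coplanarity requires XY · (XZ × XW) = 0.
XY = (2, -2/3, 0), XZ = (4, 5/3, -6); the triple product is linear in y with coefficient 12 and constant term 16.
Setting it to zero: y = -4/3.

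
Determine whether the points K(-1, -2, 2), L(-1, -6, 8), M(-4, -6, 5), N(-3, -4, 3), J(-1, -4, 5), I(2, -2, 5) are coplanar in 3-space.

Yes

The plane through K, L, M has normal n = KL × KM = (12, -18, -12) and equation n·P = 0.
Checking the remaining points: n·N = 0, n·J = 0, n·I = 0.
All equal 0, so all 6 points lie in one plane.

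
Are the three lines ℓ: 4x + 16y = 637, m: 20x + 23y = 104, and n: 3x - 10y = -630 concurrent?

No

The three lines meet at one point iff the augmented coefficient matrix [aᵢ bᵢ cᵢ] has rank < 3, i.e. its determinant vanishes.
Here the determinant is -18561.
Nonzero, so no common point exists.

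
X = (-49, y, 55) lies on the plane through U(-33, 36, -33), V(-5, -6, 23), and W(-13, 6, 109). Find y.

The plane through U, V, W has equation −4284x − 2856y = 38556.
Substituting X: (-2856)y + (209916) = 38556, so y = 60.

60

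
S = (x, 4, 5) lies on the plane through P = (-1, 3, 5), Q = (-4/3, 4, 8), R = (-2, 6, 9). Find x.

-4/3

Coplanarity requires PQ · (PR × PS) = 0.
PQ = (-1/3, 1, 3), PR = (-1, 3, 4); the triple product is linear in x with coefficient -5 and constant term -20/3.
Setting it to zero: x = -4/3.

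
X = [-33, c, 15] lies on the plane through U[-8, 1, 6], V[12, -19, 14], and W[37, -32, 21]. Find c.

-50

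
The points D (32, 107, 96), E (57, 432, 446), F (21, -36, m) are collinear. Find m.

-58

Direction DE = (25, 325, 350). From the x-coordinate of F, the parameter along the line is τ = (21 − 32)/25 = -11/25.
Then m = 96 + (-11/25)·(350) = -58.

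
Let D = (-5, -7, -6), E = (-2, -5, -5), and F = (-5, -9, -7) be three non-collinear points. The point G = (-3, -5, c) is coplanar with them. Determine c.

The plane through D, E, F has equation 3y − 6z = 15.
Substituting G: (-6)c + (-15) = 15, so c = -5.

-5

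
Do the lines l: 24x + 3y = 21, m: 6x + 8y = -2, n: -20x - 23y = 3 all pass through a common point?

Lines aᵢx + bᵢy = cᵢ with pairwise distinct directions are concurrent exactly when det[aᵢ bᵢ cᵢ] = 0.
Here the determinant is 0.
It vanishes, so the lines are concurrent at (1, -1).

Yes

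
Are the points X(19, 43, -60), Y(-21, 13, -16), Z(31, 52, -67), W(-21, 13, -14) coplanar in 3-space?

Yes

With X as base: XY = (-40, -30, 44), XZ = (12, 9, -7), XW = (-40, -30, 46).
XZ × XW = (204, -272, 0).
XY · (XZ × XW) = 0.
The scalar triple product vanishes, so the four points are coplanar.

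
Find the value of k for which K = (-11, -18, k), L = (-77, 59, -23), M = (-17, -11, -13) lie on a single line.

Collinearity requires KL × KM = 0; each component is linear in k.
The x-component gives (-70)k + (-840) = 0, so k = -12.
The remaining components then also vanish.

-12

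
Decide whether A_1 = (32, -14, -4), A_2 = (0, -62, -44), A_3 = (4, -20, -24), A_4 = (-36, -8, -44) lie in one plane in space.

Yes

The four points are coplanar iff the 3×3 determinant with rows A_1A_2, A_1A_3, A_1A_4 is zero.
Rows: (-32, -48, -40), (-28, -6, -20), (-68, 6, -40).
Expanding along the first row: (-32)(360) − (-48)(-240) + (-40)(-576) = 0.
Zero determinant ⇒ coplanar.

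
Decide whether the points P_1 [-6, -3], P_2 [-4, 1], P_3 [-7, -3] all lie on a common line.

P_1P_2 = (2, 4), P_1P_3 = (-1, 0).
det[P_1P_2; P_1P_3] = (2)(0) − (4)(-1) = 4.
The determinant is nonzero, so they are not collinear.

No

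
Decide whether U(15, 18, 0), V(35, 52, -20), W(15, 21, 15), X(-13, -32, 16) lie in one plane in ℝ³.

With U as base: UV = (20, 34, -20), UW = (0, 3, 15), UX = (-28, -50, 16).
UW × UX = (798, -420, 84).
UV · (UW × UX) = 0.
The scalar triple product vanishes, so the four points are coplanar.

Yes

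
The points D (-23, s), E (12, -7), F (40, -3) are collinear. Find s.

Collinearity: (D − E) must be parallel to (F − E) = (28, 4).
Cross-multiplying the components: (s − (-7))·(28) = (-35)·(4).
Solving gives s = -12.

-12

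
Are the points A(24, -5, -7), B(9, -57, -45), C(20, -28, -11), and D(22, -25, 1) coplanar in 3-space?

With A as base: AB = (-15, -52, -38), AC = (-4, -23, -4), AD = (-2, -20, 8).
AC × AD = (-264, 40, 34).
AB · (AC × AD) = 588.
Since 588 ≠ 0, the four points are not coplanar.

No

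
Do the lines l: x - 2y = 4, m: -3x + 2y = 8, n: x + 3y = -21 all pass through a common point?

Yes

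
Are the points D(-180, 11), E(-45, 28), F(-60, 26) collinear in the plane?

No

DE = (135, 17), DF = (120, 15).
det[DE; DF] = (135)(15) − (17)(120) = -15.
The determinant is nonzero, so they are not collinear.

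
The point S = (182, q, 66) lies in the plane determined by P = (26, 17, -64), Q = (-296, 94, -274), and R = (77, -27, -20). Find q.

-104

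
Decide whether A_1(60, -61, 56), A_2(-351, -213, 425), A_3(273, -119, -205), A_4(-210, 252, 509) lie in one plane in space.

A normal to the plane through A_1, A_2, A_3 is n = A_1A_2 × A_1A_3 = (61074, -28674, 56214).
The plane has equation n·P = 8561538. For A_4: n·A_4 = 8561538.
Equal, so A_4 lies in the plane and all four are coplanar.

Yes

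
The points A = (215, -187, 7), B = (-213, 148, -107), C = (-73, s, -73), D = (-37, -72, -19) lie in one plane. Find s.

Normal to plane ABD: n = (4400, 17600, 35200); plane equation n·P = -2098800.
Requiring n·C = -2098800: (17600)s + (-2890800) = -2098800.
So s = 45.

45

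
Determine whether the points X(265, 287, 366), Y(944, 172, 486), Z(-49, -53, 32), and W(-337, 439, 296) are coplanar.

No

The four points are coplanar iff the 3×3 determinant with rows XY, XZ, XW is zero.
Rows: (679, -115, 120), (-314, -340, -334), (-602, 152, -70).
Expanding along the first row: (679)(74568) − (-115)(-179088) + (120)(-252408) = -252408.
Nonzero ⇒ not coplanar.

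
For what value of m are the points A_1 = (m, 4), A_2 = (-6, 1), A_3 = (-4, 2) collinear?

Collinearity: (A_1 − A_2) must be parallel to (A_3 − A_2) = (2, 1).
Cross-multiplying the components: (m − (-6))·(1) = (3)·(2).
Solving gives m = 0.

0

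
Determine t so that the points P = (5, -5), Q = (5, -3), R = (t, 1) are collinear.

Collinearity: (R − P) must be parallel to (Q − P) = (0, 2).
Cross-multiplying the components: (t − 5)·(2) = (6)·(0).
Solving gives t = 5.

5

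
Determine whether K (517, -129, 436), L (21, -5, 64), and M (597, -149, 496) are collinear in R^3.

Yes

KL = (-496, 124, -372), KM = (80, -20, 60).
Each component of KM is -5/31 times the corresponding component of KL, so KM = -5/31·KL and the points are collinear.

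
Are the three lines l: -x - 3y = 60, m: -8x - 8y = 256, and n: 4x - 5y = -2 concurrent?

Lines aᵢx + bᵢy = cᵢ with pairwise distinct directions are concurrent exactly when det[aᵢ bᵢ cᵢ] = 0.
Here the determinant is 0.
It vanishes, so the lines are concurrent at (-18, -14).

Yes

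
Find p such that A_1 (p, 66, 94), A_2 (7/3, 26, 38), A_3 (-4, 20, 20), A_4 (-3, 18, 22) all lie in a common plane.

59/3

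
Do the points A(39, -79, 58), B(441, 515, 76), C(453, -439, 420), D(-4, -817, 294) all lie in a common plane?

With A as base: AB = (402, 594, 18), AC = (414, -360, 362), AD = (-43, -738, 236).
AC × AD = (182196, -113270, -321012).
AB · (AC × AD) = 182196.
Since 182196 ≠ 0, the four points are not coplanar.

No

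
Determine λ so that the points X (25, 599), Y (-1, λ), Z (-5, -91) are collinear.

1

Collinearity: (Y − X) must be parallel to (Z − X) = (-30, -690).
Cross-multiplying the components: (λ − 599)·(-30) = (-26)·(-690).
Solving gives λ = 1.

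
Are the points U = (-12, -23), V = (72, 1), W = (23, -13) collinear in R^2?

UV = (84, 24), UW = (35, 10).
Twice the signed area of △UVW is (84)(10) − (24)(35) = 0.
The triangle is degenerate (zero area), so the points are collinear.

Yes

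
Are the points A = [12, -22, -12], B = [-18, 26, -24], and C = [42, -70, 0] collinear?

AB = (-30, 48, -12), AC = (30, -48, 12).
AB × AC = (0, 0, 0).
The cross product vanishes, so the three points are collinear.

Yes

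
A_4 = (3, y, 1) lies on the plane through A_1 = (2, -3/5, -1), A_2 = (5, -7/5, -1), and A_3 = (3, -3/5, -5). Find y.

Coplanarity requires A_1A_2 · (A_1A_3 × A_1A_4) = 0.
A_1A_2 = (3, -4/5, 0), A_1A_3 = (1, 0, -4); the triple product is linear in y with coefficient 12 and constant term 12.
Setting it to zero: y = -1.

-1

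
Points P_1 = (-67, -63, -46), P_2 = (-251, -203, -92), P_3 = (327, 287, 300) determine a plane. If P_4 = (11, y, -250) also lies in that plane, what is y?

A normal to the plane is n = P_1P_2 × P_1P_3 = (-32340, 45540, -9240).
P_4 lies in the plane iff n · P_1P_4 = 0.
This gives (45540)y + (2231460) = 0, so y = -49.

-49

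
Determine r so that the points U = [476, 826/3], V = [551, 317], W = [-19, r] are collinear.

1/3

The three points are collinear iff det[UV; UW] = 0.
This determinant is linear in r: (75)r + (-25) = 0, so r = 1/3.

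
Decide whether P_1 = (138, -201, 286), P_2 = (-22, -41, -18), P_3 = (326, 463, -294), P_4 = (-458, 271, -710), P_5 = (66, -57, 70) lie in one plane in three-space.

The plane through P_1, P_2, P_3 has normal n = P_1P_2 × P_1P_3 = (109056, -149952, -136320) and equation n·P = 6202560.
Checking the remaining points: n·P_4 = 6202560, n·P_5 = 6202560.
All equal 6202560, so all 5 points lie in one plane.

Yes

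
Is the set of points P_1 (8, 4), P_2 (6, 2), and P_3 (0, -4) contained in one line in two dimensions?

Yes

P_1P_2 = (-2, -2), P_1P_3 = (-8, -8).
Checking proportionality: P_1P_3 = 4·P_1P_2, so the vectors are parallel and the points are collinear.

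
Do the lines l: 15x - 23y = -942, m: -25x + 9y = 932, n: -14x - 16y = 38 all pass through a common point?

Lines aᵢx + bᵢy = cᵢ with pairwise distinct directions are concurrent exactly when det[aᵢ bᵢ cᵢ] = 0.
Here the determinant is 11572.
Nonzero, so no common point exists.

No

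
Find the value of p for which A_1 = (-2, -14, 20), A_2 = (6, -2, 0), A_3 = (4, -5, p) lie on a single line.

Direction A_1A_2 = (8, 12, -20). From the x-coordinate of A_3, the parameter along the line is τ = (4 − (-2))/8 = 3/4.
Then p = 20 + 3/4·(-20) = 5.

5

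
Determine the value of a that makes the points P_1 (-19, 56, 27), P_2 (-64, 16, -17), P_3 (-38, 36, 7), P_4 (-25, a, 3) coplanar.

11

Normal to plane P_1P_2P_3: n = (-80, -64, 140); plane equation n·P = 1716.
Requiring n·P_4 = 1716: (-64)a + (2420) = 1716.
So a = 11.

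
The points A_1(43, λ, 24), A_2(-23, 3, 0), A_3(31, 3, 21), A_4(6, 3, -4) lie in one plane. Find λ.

3

The points are coplanar iff A_1A_2 · (A_1A_3 × A_1A_4) = 0.
Expanding, this is linear in λ: (-825)λ + (2475) = 0.
So λ = 3.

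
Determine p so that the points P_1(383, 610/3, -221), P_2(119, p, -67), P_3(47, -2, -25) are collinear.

42

Collinearity requires P_1P_2 × P_1P_3 = 0; each component is linear in p.
The x-component gives (196)p + (-8232) = 0, so p = 42.
The remaining components then also vanish.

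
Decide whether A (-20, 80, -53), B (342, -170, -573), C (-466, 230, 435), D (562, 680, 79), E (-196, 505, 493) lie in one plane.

Yes

The plane through A, B, C has normal n = AB × AC = (-44000, 55264, -57200) and equation n·P = 8332720.
Checking the remaining points: n·D = 8332720, n·E = 8332720.
All equal 8332720, so all 5 points lie in one plane.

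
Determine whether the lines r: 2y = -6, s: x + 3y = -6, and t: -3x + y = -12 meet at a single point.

Intersecting r and s: solving the 2×2 system gives (x, y) = (3, -3).
Substitute into t: (-3)(3) + (1)(-3) = -12.
This equals -12, so (3, -3) lies on all three lines and they are concurrent.

Yes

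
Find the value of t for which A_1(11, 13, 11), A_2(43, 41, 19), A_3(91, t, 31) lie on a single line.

Direction A_1A_2 = (32, 28, 8). From the x-coordinate of A_3, the parameter along the line is τ = (91 − 11)/32 = 5/2.
Then t = 13 + 5/2·(28) = 83.

83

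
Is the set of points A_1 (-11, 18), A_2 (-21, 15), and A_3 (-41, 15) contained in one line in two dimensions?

A_1A_2 = (-10, -3), A_1A_3 = (-30, -3).
Twice the signed area of △A_1A_2A_3 is (-10)(-3) − (-3)(-30) = -60.
The area is nonzero, so the three points are not collinear.

No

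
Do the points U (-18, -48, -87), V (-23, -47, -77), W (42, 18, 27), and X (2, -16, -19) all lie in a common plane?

With U as base: UV = (-5, 1, 10), UW = (60, 66, 114), UX = (20, 32, 68).
UW × UX = (840, -1800, 600).
UV · (UW × UX) = 0.
The scalar triple product vanishes, so the four points are coplanar.

Yes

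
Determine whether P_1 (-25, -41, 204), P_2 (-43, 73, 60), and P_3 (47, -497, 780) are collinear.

Yes

P_1P_2 = (-18, 114, -144), P_1P_3 = (72, -456, 576).
Each component of P_1P_3 is -4 times the corresponding component of P_1P_2, so P_1P_3 = -4·P_1P_2 and the points are collinear.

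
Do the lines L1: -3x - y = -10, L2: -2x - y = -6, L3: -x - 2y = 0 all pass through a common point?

Yes

Intersecting L1 and L2: solving the 2×2 system gives (x, y) = (4, -2).
Substitute into L3: (-1)(4) + (-2)(-2) = 0.
This equals 0, so (4, -2) lies on all three lines and they are concurrent.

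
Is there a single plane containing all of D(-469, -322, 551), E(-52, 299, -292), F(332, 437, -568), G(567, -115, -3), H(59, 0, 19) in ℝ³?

Yes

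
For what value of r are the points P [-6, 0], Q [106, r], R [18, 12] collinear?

56

The three points are collinear iff det[PQ; PR] = 0.
This determinant is linear in r: (-24)r + (1344) = 0, so r = 56.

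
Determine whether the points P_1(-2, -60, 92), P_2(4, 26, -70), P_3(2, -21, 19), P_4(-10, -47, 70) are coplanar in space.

No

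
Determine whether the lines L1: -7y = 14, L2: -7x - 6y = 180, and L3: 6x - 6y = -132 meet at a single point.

Yes

Intersecting L1 and L2: solving the 2×2 system gives (x, y) = (-24, -2).
Substitute into L3: (6)(-24) + (-6)(-2) = -132.
This equals -132, so (-24, -2) lies on all three lines and they are concurrent.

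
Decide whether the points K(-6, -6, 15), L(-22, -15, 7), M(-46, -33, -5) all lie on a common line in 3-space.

No

KL = (-16, -9, -8), KM = (-40, -27, -20).
Comparing components 2 and 3: (-9)(-20) − (-8)(-27) = -36 ≠ 0, so KL and KM are not parallel and the points are not collinear.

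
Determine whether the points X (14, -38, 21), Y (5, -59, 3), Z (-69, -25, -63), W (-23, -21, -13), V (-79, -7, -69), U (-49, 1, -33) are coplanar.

No

The plane through X, Y, Z has normal n = XY × XZ = (1998, 738, -1860) and equation n·P = -39132.
Checking the remaining points: n·W = -37272, n·V = -34668, n·U = -35784.
Since n·W = -37272 ≠ -39132, W is off the plane and the points are not all coplanar.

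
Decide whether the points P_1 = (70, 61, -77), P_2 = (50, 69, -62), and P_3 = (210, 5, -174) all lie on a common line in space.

No

P_1P_2 = (-20, 8, 15), P_1P_3 = (140, -56, -97).
Comparing components 2 and 3: (8)(-97) − (15)(-56) = 64 ≠ 0, so P_1P_2 and P_1P_3 are not parallel and the points are not collinear.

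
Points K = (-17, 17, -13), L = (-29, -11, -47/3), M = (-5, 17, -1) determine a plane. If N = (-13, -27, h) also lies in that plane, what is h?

17/3

Coplanarity requires KL · (KM × KN) = 0.
KL = (-12, -28, -8/3), KM = (12, 0, 12); the triple product is linear in h with coefficient 336 and constant term -1904.
Setting it to zero: h = 17/3.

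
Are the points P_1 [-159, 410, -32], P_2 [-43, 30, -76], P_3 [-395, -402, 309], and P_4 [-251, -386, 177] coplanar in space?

Yes

The four points are coplanar iff the 3×3 determinant with rows P_1P_2, P_1P_3, P_1P_4 is zero.
Rows: (116, -380, -44), (-236, -812, 341), (-92, -796, 209).
Expanding along the first row: (116)(101728) − (-380)(-17952) + (-44)(113152) = 0.
Zero determinant ⇒ coplanar.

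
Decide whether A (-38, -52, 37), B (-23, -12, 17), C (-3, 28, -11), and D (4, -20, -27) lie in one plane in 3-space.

Yes

With A as base: AB = (15, 40, -20), AC = (35, 80, -48), AD = (42, 32, -64).
AC × AD = (-3584, 224, -2240).
AB · (AC × AD) = 0.
The scalar triple product vanishes, so the four points are coplanar.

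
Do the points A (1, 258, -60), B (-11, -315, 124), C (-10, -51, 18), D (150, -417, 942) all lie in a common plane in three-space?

No

A normal to the plane through A, B, C is n = AB × AC = (12162, -1088, -2595).
The plane has equation n·P = -112842. For D: n·D = -166494.
-166494 ≠ -112842, so D is off the plane.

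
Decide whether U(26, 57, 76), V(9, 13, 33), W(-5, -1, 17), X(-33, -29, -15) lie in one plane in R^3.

Yes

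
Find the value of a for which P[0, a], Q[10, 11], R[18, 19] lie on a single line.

The three points are collinear iff det[PQ; PR] = 0.
This determinant is linear in a: (8)a + (-8) = 0, so a = 1.

1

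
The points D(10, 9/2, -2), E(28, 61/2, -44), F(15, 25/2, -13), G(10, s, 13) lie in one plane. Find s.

22

Normal to plane DEF: n = (50, -12, 14); plane equation n·P = 418.
Requiring n·G = 418: (-12)s + (682) = 418.
So s = 22.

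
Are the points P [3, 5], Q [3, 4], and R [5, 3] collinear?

PQ = (0, -1), PR = (2, -2).
Twice the signed area of △PQR is (0)(-2) − (-1)(2) = 2.
The area is nonzero, so the three points are not collinear.

No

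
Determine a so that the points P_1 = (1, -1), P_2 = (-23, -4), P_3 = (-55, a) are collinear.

-8

Collinearity: (P_3 − P_1) must be parallel to (P_2 − P_1) = (-24, -3).
Cross-multiplying the components: (a − (-1))·(-24) = (-56)·(-3).
Solving gives a = -8.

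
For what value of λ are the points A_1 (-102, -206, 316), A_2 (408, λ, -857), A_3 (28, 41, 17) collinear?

Direction A_1A_3 = (130, 247, -299). From the x-coordinate of A_2, the parameter along the line is τ = (408 − (-102))/130 = 51/13.
Then λ = (-206) + 51/13·(247) = 763.

763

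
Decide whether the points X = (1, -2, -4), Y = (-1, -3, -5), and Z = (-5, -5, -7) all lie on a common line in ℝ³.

XY = (-2, -1, -1), XZ = (-6, -3, -3).
Each component of XZ is 3 times the corresponding component of XY, so XZ = 3·XY and the points are collinear.

Yes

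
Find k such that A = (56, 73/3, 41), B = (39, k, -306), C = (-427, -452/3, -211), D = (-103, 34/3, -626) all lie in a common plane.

Coplanarity ⇔ det[AB; AC; AD] = 0.
Expanding, this is linear in k: (-282093)k + (12412092) = 0.
So k = 44.

44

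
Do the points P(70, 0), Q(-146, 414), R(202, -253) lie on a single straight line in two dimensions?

Yes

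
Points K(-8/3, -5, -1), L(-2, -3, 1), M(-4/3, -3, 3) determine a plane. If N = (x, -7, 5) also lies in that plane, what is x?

-2/3

A normal to the plane is n = KL × KM = (4, 0, -4/3).
N lies in the plane iff n · KN = 0.
This gives (4)x + (8/3) = 0, so x = -2/3.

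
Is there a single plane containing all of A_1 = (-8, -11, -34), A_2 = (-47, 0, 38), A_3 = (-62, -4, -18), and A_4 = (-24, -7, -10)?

No

With A_1 as base: A_1A_2 = (-39, 11, 72), A_1A_3 = (-54, 7, 16), A_1A_4 = (-16, 4, 24).
A_1A_3 × A_1A_4 = (104, 1040, -104).
A_1A_2 · (A_1A_3 × A_1A_4) = -104.
Since -104 ≠ 0, the four points are not coplanar.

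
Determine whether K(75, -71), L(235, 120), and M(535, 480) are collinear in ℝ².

No

KL = (160, 191), KM = (460, 551).
det[KL; KM] = (160)(551) − (191)(460) = 300.
The determinant is nonzero, so they are not collinear.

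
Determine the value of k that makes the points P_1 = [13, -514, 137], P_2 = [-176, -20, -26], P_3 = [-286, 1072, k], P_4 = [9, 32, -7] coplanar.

-332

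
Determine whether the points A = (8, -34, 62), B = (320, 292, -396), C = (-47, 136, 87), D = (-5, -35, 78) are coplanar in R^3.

Yes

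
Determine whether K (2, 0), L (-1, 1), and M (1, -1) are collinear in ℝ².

No

KL = (-3, 1), KM = (-1, -1).
If collinear, KM would be a scalar multiple of KL. But (-3)·(-1) ≠ (1)·(-1) (difference 4), so they are not parallel; the points are not collinear.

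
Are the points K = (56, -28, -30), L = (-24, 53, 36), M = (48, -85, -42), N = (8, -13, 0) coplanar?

Yes

With K as base: KL = (-80, 81, 66), KM = (-8, -57, -12), KN = (-48, 15, 30).
KM × KN = (-1530, 816, -2856).
KL · (KM × KN) = 0.
The scalar triple product vanishes, so the four points are coplanar.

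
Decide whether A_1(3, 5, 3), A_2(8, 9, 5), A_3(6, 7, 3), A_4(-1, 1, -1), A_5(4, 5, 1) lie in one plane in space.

Yes

The plane through A_1, A_2, A_3 has normal n = A_1A_2 × A_1A_3 = (-4, 6, -2) and equation n·P = 12.
Checking the remaining points: n·A_4 = 12, n·A_5 = 12.
All equal 12, so all 5 points lie in one plane.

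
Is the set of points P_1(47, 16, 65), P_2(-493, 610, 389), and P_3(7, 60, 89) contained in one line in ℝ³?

P_1P_2 = (-540, 594, 324), P_1P_3 = (-40, 44, 24).
Each component of P_1P_3 is 2/27 times the corresponding component of P_1P_2, so P_1P_3 = 2/27·P_1P_2 and the points are collinear.

Yes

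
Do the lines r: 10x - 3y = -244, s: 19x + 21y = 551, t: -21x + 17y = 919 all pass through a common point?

Intersecting r and s: solving the 2×2 system gives (x, y) = (-13, 38).
Substitute into t: (-21)(-13) + (17)(38) = 919.
This equals 919, so (-13, 38) lies on all three lines and they are concurrent.

Yes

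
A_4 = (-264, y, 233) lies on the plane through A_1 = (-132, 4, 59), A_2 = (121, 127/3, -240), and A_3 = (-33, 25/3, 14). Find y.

-56/3

Coplanarity requires A_1A_2 · (A_1A_3 × A_1A_4) = 0.
A_1A_2 = (253, 115/3, -299), A_1A_3 = (99, 13/3, -45); the triple product is linear in y with coefficient -18216 and constant term -340032.
Setting it to zero: y = -56/3.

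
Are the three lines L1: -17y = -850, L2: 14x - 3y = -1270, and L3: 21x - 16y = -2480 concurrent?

Yes

The three lines meet at one point iff the augmented coefficient matrix [aᵢ bᵢ cᵢ] has rank < 3, i.e. its determinant vanishes.
Here the determinant is 0.
It vanishes, so the lines are concurrent at (-80, 50).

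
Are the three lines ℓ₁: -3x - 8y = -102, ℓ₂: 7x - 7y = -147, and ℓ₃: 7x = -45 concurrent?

No

The three lines meet at one point iff the augmented coefficient matrix [aᵢ bᵢ cᵢ] has rank < 3, i.e. its determinant vanishes.
Here the determinant is -231.
Nonzero, so no common point exists.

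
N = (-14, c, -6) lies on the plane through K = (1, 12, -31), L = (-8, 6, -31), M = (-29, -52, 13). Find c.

-23

Coplanarity requires KL · (KM × KN) = 0.
KL = (-9, -6, 0), KM = (-30, -64, 44); the triple product is linear in c with coefficient 396 and constant term 9108.
Setting it to zero: c = -23.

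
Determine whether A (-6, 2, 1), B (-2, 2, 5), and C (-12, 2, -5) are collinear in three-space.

Yes

AB = (4, 0, 4), AC = (-6, 0, -6).
AB × AC = (0, 0, 0).
The cross product vanishes, so the three points are collinear.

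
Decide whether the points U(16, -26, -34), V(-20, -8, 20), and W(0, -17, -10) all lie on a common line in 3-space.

No

UV = (-36, 18, 54), UW = (-16, 9, 24).
UV × UW = (-54, 0, -36).
The cross product is nonzero, so the points do not lie on one line.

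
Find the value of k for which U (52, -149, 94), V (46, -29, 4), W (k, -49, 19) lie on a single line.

47

Direction UV = (-6, 120, -90). From the y-coordinate of W, the parameter along the line is τ = (-49 − (-149))/120 = 5/6.
Then k = 52 + 5/6·(-6) = 47.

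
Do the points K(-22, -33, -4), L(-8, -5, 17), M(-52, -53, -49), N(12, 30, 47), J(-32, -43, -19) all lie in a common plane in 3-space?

The plane through K, L, M has normal n = KL × KM = (-840, 0, 560) and equation n·P = 16240.
Checking the remaining points: n·N = 16240, n·J = 16240.
All equal 16240, so all 5 points lie in one plane.

Yes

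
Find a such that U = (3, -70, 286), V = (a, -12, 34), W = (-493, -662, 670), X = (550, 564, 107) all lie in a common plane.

37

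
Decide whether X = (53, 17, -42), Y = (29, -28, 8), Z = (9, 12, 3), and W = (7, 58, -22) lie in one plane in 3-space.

A normal to the plane through X, Y, Z is n = XY × XZ = (-1775, -1120, -1860).
The plane has equation n·P = -34995. For W: n·W = -36465.
-36465 ≠ -34995, so W is off the plane.

No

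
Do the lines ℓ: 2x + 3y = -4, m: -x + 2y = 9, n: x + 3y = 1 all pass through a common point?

Yes

Lines aᵢx + bᵢy = cᵢ with pairwise distinct directions are concurrent exactly when det[aᵢ bᵢ cᵢ] = 0.
Here the determinant is 0.
It vanishes, so the lines are concurrent at (-5, 2).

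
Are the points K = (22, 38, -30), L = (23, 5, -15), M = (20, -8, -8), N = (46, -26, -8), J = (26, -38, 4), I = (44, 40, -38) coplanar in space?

Yes

The plane through K, L, M has normal n = KL × KM = (-36, -52, -112) and equation n·P = 592.
Checking the remaining points: n·N = 592, n·J = 592, n·I = 592.
All equal 592, so all 6 points lie in one plane.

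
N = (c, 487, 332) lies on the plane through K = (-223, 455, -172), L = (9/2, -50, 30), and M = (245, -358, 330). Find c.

60

Coplanarity requires KL · (KM × KN) = 0.
KL = (455/2, -505, 202), KM = (468, -813, 502); the triple product is linear in c with coefficient -89284 and constant term 5357040.
Setting it to zero: c = 60.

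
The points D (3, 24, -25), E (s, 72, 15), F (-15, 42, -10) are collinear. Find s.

-45

Direction DF = (-18, 18, 15). From the y-coordinate of E, the parameter along the line is τ = (72 − 24)/18 = 8/3.
Then s = 3 + 8/3·(-18) = -45.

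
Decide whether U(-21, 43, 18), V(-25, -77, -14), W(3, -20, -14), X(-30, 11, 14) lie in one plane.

With U as base: UV = (-4, -120, -32), UW = (24, -63, -32), UX = (-9, -32, -4).
UW × UX = (-772, 384, -1335).
UV · (UW × UX) = -272.
Since -272 ≠ 0, the four points are not coplanar.

No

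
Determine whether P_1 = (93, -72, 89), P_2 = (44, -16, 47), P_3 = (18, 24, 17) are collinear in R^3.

P_1P_2 = (-49, 56, -42), P_1P_3 = (-75, 96, -72).
P_1P_2 × P_1P_3 = (0, -378, -504).
The cross product is nonzero, so the points do not lie on one line.

No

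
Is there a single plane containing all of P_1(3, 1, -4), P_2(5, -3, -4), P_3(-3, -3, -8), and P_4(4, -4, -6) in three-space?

The four points are coplanar iff the 3×3 determinant with rows P_1P_2, P_1P_3, P_1P_4 is zero.
Rows: (2, -4, 0), (-6, -4, -4), (1, -5, -2).
Expanding along the first row: (2)(-12) − (-4)(16) + (0)(34) = 40.
Nonzero ⇒ not coplanar.

No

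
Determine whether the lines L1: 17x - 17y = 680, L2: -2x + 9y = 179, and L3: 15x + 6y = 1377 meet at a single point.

Yes

The three lines meet at one point iff the augmented coefficient matrix [aᵢ bᵢ cᵢ] has rank < 3, i.e. its determinant vanishes.
Here the determinant is 0.
It vanishes, so the lines are concurrent at (77, 37).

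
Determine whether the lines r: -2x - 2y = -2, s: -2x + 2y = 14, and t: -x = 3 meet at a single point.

The three lines meet at one point iff the augmented coefficient matrix [aᵢ bᵢ cᵢ] has rank < 3, i.e. its determinant vanishes.
Here the determinant is 0.
It vanishes, so the lines are concurrent at (-3, 4).

Yes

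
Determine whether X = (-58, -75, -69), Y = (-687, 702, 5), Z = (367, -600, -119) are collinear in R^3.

Yes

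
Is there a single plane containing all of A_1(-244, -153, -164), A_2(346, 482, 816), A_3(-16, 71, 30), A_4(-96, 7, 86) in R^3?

The four points are coplanar iff the 3×3 determinant with rows A_1A_2, A_1A_3, A_1A_4 is zero.
Rows: (590, 635, 980), (228, 224, 194), (148, 160, 250).
Expanding along the first row: (590)(24960) − (635)(28288) + (980)(3328) = 24960.
Nonzero ⇒ not coplanar.

No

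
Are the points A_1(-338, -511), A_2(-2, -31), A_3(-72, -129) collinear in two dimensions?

No

A_1A_2 = (336, 480), A_1A_3 = (266, 382).
If collinear, A_1A_3 would be a scalar multiple of A_1A_2. But (336)·(382) ≠ (480)·(266) (difference 672), so they are not parallel; the points are not collinear.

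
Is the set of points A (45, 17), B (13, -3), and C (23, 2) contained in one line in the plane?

AB = (-32, -20), AC = (-22, -15).
det[AB; AC] = (-32)(-15) − (-20)(-22) = 40.
The determinant is nonzero, so they are not collinear.

No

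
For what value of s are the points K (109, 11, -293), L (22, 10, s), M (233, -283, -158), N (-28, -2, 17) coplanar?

-106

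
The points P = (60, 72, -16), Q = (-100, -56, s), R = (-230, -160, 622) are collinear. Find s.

336

Collinearity requires PQ × PR = 0; each component is linear in s.
The x-component gives (232)s + (-77952) = 0, so s = 336.
The remaining components then also vanish.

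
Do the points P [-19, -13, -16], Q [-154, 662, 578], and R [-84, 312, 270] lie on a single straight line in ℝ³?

Yes

PQ = (-135, 675, 594), PR = (-65, 325, 286).
Each component of PR is 13/27 times the corresponding component of PQ, so PR = 13/27·PQ and the points are collinear.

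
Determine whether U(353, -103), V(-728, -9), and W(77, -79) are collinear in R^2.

UV = (-1081, 94), UW = (-276, 24).
det[UV; UW] = (-1081)(24) − (94)(-276) = 0.
The determinant is zero, so the points are collinear.

Yes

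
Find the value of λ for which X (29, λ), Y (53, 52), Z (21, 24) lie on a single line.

31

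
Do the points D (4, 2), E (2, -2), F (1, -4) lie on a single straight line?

DE = (-2, -4), DF = (-3, -6).
Twice the signed area of △DEF is (-2)(-6) − (-4)(-3) = 0.
The triangle is degenerate (zero area), so the points are collinear.

Yes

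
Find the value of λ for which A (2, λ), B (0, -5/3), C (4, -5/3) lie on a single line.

-5/3

The three points are collinear iff det[AB; AC] = 0.
This determinant is linear in λ: (4)λ + (20/3) = 0, so λ = -5/3.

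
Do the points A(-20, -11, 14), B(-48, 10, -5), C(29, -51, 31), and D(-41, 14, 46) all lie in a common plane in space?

Yes

With A as base: AB = (-28, 21, -19), AC = (49, -40, 17), AD = (-21, 25, 32).
AC × AD = (-1705, -1925, 385).
AB · (AC × AD) = 0.
The scalar triple product vanishes, so the four points are coplanar.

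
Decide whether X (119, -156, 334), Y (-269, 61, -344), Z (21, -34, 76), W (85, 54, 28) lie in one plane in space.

With X as base: XY = (-388, 217, -678), XZ = (-98, 122, -258), XW = (-34, 210, -306).
XZ × XW = (16848, -21216, -16432).
XY · (XZ × XW) = 0.
The scalar triple product vanishes, so the four points are coplanar.

Yes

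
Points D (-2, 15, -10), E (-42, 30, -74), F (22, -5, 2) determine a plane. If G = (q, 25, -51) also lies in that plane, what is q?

-28

Coplanarity requires DE · (DF × DG) = 0.
DE = (-40, 15, -64), DF = (24, -20, 12); the triple product is linear in q with coefficient -1100 and constant term -30800.
Setting it to zero: q = -28.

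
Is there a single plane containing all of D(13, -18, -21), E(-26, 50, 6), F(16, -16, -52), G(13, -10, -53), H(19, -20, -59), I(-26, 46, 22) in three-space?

Yes

The plane through D, E, F has normal n = DE × DF = (-2162, -1128, -282) and equation n·P = -1880.
Checking the remaining points: n·G = -1880, n·H = -1880, n·I = -1880.
All equal -1880, so all 6 points lie in one plane.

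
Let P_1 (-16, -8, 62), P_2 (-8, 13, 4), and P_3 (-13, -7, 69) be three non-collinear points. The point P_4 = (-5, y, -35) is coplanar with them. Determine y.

25

The plane through P_1, P_2, P_3 has equation 205x − 230y − 55z = -4850.
Substituting P_4: (-230)y + (900) = -4850, so y = 25.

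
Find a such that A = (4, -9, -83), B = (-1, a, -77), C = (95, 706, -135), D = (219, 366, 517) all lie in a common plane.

-54

Normal to plane ACD: n = (448500, -65780, -119600); plane equation n·P = 12312820.
Requiring n·B = 12312820: (-65780)a + (8760700) = 12312820.
So a = -54.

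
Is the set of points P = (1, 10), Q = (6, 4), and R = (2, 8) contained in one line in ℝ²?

PQ = (5, -6), PR = (1, -2).
det[PQ; PR] = (5)(-2) − (-6)(1) = -4.
The determinant is nonzero, so they are not collinear.

No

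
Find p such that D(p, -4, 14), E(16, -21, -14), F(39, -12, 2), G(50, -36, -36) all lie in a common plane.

The points are coplanar iff DE · (DF × DG) = 0.
Expanding, this is linear in p: (-42)p + (1050) = 0.
So p = 25.

25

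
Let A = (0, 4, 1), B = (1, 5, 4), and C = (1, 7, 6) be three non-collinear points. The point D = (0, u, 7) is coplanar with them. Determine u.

10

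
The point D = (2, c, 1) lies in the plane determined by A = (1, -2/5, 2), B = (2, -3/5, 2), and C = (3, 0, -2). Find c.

-2/5

Coplanarity requires AB · (AC × AD) = 0.
AB = (1, -1/5, 0), AC = (2, 2/5, -4); the triple product is linear in c with coefficient 4 and constant term 8/5.
Setting it to zero: c = -2/5.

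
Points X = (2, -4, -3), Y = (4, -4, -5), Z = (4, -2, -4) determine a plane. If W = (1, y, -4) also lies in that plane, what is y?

Coplanarity requires XY · (XZ × XW) = 0.
XY = (2, 0, -2), XZ = (2, 2, -1); the triple product is linear in y with coefficient -2 and constant term -16.
Setting it to zero: y = -8.

-8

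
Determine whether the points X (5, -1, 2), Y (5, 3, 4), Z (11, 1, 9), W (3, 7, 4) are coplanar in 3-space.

Yes

The four points are coplanar iff the 3×3 determinant with rows XY, XZ, XW is zero.
Rows: (0, 4, 2), (6, 2, 7), (-2, 8, 2).
Expanding along the first row: (0)(-52) − (4)(26) + (2)(52) = 0.
Zero determinant ⇒ coplanar.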